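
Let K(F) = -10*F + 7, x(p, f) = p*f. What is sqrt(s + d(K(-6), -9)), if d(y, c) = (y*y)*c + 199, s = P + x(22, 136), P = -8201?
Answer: I*sqrt(45411) ≈ 213.1*I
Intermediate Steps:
x(p, f) = f*p
K(F) = 7 - 10*F
s = -5209 (s = -8201 + 136*22 = -8201 + 2992 = -5209)
d(y, c) = 199 + c*y**2 (d(y, c) = y**2*c + 199 = c*y**2 + 199 = 199 + c*y**2)
sqrt(s + d(K(-6), -9)) = sqrt(-5209 + (199 - 9*(7 - 10*(-6))**2)) = sqrt(-5209 + (199 - 9*(7 + 60)**2)) = sqrt(-5209 + (199 - 9*67**2)) = sqrt(-5209 + (199 - 9*4489)) = sqrt(-5209 + (199 - 40401)) = sqrt(-5209 - 40202) = sqrt(-45411) = I*sqrt(45411)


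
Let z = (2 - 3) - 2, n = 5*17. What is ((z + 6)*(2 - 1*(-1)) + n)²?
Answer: 8836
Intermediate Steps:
n = 85
z = -3 (z = -1 - 2 = -3)
((z + 6)*(2 - 1*(-1)) + n)² = ((-3 + 6)*(2 - 1*(-1)) + 85)² = (3*(2 + 1) + 85)² = (3*3 + 85)² = (9 + 85)² = 94² = 8836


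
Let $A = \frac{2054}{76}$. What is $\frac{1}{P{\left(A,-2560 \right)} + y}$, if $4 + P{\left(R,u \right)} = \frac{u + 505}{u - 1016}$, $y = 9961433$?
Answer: $\frac{1192}{11874024053} \approx 1.0039 \cdot 10^{-7}$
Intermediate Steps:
$A = \frac{1027}{38}$ ($A = 2054 \cdot \frac{1}{76} = \frac{1027}{38} \approx 27.026$)
$P{\left(R,u \right)} = -4 + \frac{505 + u}{-1016 + u}$ ($P{\left(R,u \right)} = -4 + \frac{u + 505}{u - 1016} = -4 + \frac{505 + u}{-1016 + u}$)
$\frac{1}{P{\left(A,-2560 \right)} + y} = \frac{1}{\frac{3 \left(1523 - -2560\right)}{-1016 - 2560} + 9961433} = \frac{1}{\frac{3 \left(1523 + 2560\right)}{-3576} + 9961433} = \frac{1}{3 \left(- \frac{1}{3576}\right) 4083 + 9961433} = \frac{1}{- \frac{4083}{1192} + 9961433} = \frac{1}{\frac{11874024053}{1192}} = \frac{1192}{11874024053}$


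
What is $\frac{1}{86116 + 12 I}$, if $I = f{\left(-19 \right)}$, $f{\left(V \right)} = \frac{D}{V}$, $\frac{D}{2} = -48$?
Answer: $\frac{19}{1637356} \approx 1.1604 \cdot 10^{-5}$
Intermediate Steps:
$D = -96$ ($D = 2 \left(-48\right) = -96$)
$f{\left(V \right)} = - \frac{96}{V}$
$I = \frac{96}{19}$ ($I = - \frac{96}{-19} = \left(-96\right) \left(- \frac{1}{19}\right) = \frac{96}{19} \approx 5.0526$)
$\frac{1}{86116 + 12 I} = \frac{1}{86116 + 12 \cdot \frac{96}{19}} = \frac{1}{86116 + \frac{1152}{19}} = \frac{1}{\frac{1637356}{19}} = \frac{19}{1637356}$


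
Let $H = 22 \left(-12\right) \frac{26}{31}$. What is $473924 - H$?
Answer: $\frac{14698508}{31} \approx 4.7415 \cdot 10^{5}$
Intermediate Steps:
$H = - \frac{6864}{31}$ ($H = - 264 \cdot 26 \cdot \frac{1}{31} = \left(-264\right) \frac{26}{31} = - \frac{6864}{31} \approx -221.42$)
$473924 - H = 473924 - - \frac{6864}{31} = 473924 + \frac{6864}{31} = \frac{14698508}{31}$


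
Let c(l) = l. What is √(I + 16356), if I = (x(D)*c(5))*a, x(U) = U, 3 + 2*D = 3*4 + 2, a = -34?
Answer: √15421 ≈ 124.18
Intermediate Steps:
D = 11/2 (D = -3/2 + (3*4 + 2)/2 = -3/2 + (12 + 2)/2 = -3/2 + (½)*14 = -3/2 + 7 = 11/2 ≈ 5.5000)
I = -935 (I = ((11/2)*5)*(-34) = (55/2)*(-34) = -935)
√(I + 16356) = √(-935 + 16356) = √15421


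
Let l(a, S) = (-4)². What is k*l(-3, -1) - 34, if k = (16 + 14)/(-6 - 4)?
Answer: -82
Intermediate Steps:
l(a, S) = 16
k = -3 (k = 30/(-10) = 30*(-⅒) = -3)
k*l(-3, -1) - 34 = -3*16 - 34 = -48 - 34 = -82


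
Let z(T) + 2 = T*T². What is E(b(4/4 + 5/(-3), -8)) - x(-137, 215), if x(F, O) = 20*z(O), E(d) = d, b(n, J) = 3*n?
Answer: -198767462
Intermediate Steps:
z(T) = -2 + T³ (z(T) = -2 + T*T² = -2 + T³)
x(F, O) = -40 + 20*O³ (x(F, O) = 20*(-2 + O³) = -40 + 20*O³)
E(b(4/4 + 5/(-3), -8)) - x(-137, 215) = 3*(4/4 + 5/(-3)) - (-40 + 20*215³) = 3*(4*(¼) + 5*(-⅓)) - (-40 + 20*9938375) = 3*(1 - 5/3) - (-40 + 198767500) = 3*(-⅔) - 1*198767460 = -2 - 198767460 = -198767462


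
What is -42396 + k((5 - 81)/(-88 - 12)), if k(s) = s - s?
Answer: -42396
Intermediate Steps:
k(s) = 0
-42396 + k((5 - 81)/(-88 - 12)) = -42396 + 0 = -42396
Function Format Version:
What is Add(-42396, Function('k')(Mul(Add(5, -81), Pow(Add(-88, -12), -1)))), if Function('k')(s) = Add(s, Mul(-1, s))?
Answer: -42396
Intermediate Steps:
Function('k')(s) = 0
Add(-42396, Function('k')(Mul(Add(5, -81), Pow(Add(-88, -12), -1)))) = Add(-42396, 0) = -42396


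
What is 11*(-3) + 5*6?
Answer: -3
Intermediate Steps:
11*(-3) + 5*6 = -33 + 30 = -3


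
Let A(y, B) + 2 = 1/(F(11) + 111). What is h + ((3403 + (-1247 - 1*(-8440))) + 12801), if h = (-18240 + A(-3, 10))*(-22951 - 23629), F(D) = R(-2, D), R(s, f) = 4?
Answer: 19543913095/23 ≈ 8.4974e+8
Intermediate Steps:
F(D) = 4
A(y, B) = -229/115 (A(y, B) = -2 + 1/(4 + 111) = -2 + 1/115 = -229/115)
h = 19543374964/23 (h = (-18240 - 229/115)*(-22951 - 23629) = -2097829/115*(-46580) = 19543374964/23 ≈ 8.4971e+8)
h + ((3403 + (-1247 - 1*(-8440))) + 12801) = 19543374964/23 + ((3403 + (-1247 - 1*(-8440))) + 12801) = 19543374964/23 + ((3403 + (-1247 + 8440)) + 12801) = 19543374964/23 + ((3403 + 7193) + 12801) = 19543374964/23 + (10596 + 12801) = 19543374964/23 + 23397 = 19543913095/23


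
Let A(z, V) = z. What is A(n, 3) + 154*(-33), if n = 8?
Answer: -5074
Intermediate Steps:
A(n, 3) + 154*(-33) = 8 + 154*(-33) = 8 - 5082 = -5074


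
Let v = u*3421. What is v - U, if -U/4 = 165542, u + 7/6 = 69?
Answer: 5365355/6 ≈ 8.9423e+5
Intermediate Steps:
u = 407/6 (u = -7/6 + 69 = 407/6 ≈ 67.833)
v = 1392347/6 (v = (407/6)*3421 = 1392347/6 ≈ 2.3206e+5)
U = -662168 (U = -4*165542 = -662168)
v - U = 1392347/6 - 1*(-662168) = 1392347/6 + 662168 = 5365355/6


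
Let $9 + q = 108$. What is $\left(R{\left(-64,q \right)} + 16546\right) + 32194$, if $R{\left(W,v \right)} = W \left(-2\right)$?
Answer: $48868$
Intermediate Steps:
$q = 99$ ($q = -9 + 108 = 99$)
$R{\left(W,v \right)} = - 2 W$
$\left(R{\left(-64,q \right)} + 16546\right) + 32194 = \left(\left(-2\right) \left(-64\right) + 16546\right) + 32194 = \left(128 + 16546\right) + 32194 = 16674 + 32194 = 48868$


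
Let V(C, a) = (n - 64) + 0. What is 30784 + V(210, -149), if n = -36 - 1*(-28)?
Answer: 30712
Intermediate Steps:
n = -8 (n = -36 + 28 = -8)
V(C, a) = -72 (V(C, a) = (-8 - 64) + 0 = -72 + 0 = -72)
30784 + V(210, -149) = 30784 - 72 = 30712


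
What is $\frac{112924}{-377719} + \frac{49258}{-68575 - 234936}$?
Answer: $- \frac{52879358666}{114641871409} \approx -0.46126$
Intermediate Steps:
$\frac{112924}{-377719} + \frac{49258}{-68575 - 234936} = 112924 \left(- \frac{1}{377719}\right) + \frac{49258}{-68575 - 234936} = - \frac{112924}{377719} + \frac{49258}{-303511} = - \frac{112924}{377719} + 49258 \left(- \frac{1}{303511}\right) = - \frac{112924}{377719} - \frac{49258}{303511} = - \frac{52879358666}{114641871409}$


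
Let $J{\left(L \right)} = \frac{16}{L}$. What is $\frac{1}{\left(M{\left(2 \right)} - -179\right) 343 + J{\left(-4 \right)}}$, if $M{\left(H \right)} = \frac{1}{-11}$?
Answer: $\frac{11}{674980} \approx 1.6297 \cdot 10^{-5}$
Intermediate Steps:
$M{\left(H \right)} = - \frac{1}{11}$
$\frac{1}{\left(M{\left(2 \right)} - -179\right) 343 + J{\left(-4 \right)}} = \frac{1}{\left(- \frac{1}{11} - -179\right) 343 + \frac{16}{-4}} = \frac{1}{\left(- \frac{1}{11} + 179\right) 343 + 16 \left(- \frac{1}{4}\right)} = \frac{1}{\frac{1968}{11} \cdot 343 - 4} = \frac{1}{\frac{675024}{11} - 4} = \frac{1}{\frac{674980}{11}} = \frac{11}{674980}$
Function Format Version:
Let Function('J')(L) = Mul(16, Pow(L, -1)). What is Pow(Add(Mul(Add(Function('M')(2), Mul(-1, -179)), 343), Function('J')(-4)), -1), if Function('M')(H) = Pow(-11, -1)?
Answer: Rational(11, 674980) ≈ 1.6297e-5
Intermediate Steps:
Function('M')(H) = Rational(-1, 11)
Pow(Add(Mul(Add(Function('M')(2), Mul(-1, -179)), 343), Function('J')(-4)), -1) = Pow(Add(Mul(Add(Rational(-1, 11), Mul(-1, -179)), 343), Mul(16, Pow(-4, -1))), -1) = Pow(Add(Mul(Add(Rational(-1, 11), 179), 343), Mul(16, Rational(-1, 4))), -1) = Pow(Add(Mul(Rational(1968, 11), 343), -4), -1) = Pow(Add(Rational(675024, 11), -4), -1) = Pow(Rational(674980, 11), -1) = Rational(11, 674980)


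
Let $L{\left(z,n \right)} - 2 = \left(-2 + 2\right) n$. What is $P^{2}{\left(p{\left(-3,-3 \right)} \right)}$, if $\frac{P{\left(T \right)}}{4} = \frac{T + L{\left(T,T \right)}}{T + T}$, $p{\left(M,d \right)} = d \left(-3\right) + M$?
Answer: $\frac{64}{9} \approx 7.1111$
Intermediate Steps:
$L{\left(z,n \right)} = 2$ ($L{\left(z,n \right)} = 2 + \left(-2 + 2\right) n = 2 + 0 n = 2 + 0 = 2$)
$p{\left(M,d \right)} = M - 3 d$ ($p{\left(M,d \right)} = - 3 d + M = M - 3 d$)
$P{\left(T \right)} = \frac{2 \left(2 + T\right)}{T}$ ($P{\left(T \right)} = 4 \frac{T + 2}{T + T} = 4 \frac{2 + T}{2 T} = \frac{2 \left(2 + T\right)}{T}$)
$P^{2}{\left(p{\left(-3,-3 \right)} \right)} = \left(2 + \frac{4}{-3 - -9}\right)^{2} = \left(2 + \frac{4}{-3 + 9}\right)^{2} = \left(2 + \frac{4}{6}\right)^{2} = \left(2 + 4 \cdot \frac{1}{6}\right)^{2} = \left(2 + \frac{2}{3}\right)^{2} = \left(\frac{8}{3}\right)^{2} = \frac{64}{9}$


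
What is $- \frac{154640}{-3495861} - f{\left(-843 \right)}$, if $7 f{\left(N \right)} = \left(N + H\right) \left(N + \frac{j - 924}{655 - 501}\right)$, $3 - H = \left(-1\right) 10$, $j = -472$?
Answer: $- \frac{190368670458710}{1884269079} \approx -1.0103 \cdot 10^{5}$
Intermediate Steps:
$H = 13$ ($H = 3 - \left(-1\right) 10 = 3 - -10 = 3 + 10 = 13$)
$f{\left(N \right)} = \frac{\left(13 + N\right) \left(- \frac{698}{77} + N\right)}{7}$ ($f{\left(N \right)} = \frac{\left(N + 13\right) \left(N + \frac{-472 - 924}{655 - 501}\right)}{7} = \frac{\left(13 + N\right) \left(N - \frac{1396}{154}\right)}{7} = \frac{\left(13 + N\right) \left(N - \frac{698}{77}\right)}{7} = \frac{\left(13 + N\right) \left(- \frac{698}{77} + N\right)}{7}$)
$- \frac{154640}{-3495861} - f{\left(-843 \right)} = - \frac{154640}{-3495861} - \left(- \frac{9074}{539} + \frac{\left(-843\right)^{2}}{7} + \frac{303}{539} \left(-843\right)\right) = \left(-154640\right) \left(- \frac{1}{3495861}\right) - \left(- \frac{9074}{539} + \frac{1}{7} \cdot 710649 - \frac{255429}{539}\right) = \frac{154640}{3495861} - \left(- \frac{9074}{539} + \frac{710649}{7} - \frac{255429}{539}\right) = \frac{154640}{3495861} - \frac{54455470}{539} = - \frac{190368670458710}{1884269079}$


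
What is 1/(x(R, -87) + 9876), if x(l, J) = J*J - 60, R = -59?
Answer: 1/17385 ≈ 5.7521e-5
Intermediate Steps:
x(l, J) = -60 + J**2 (x(l, J) = J**2 - 60 = -60 + J**2)
1/(x(R, -87) + 9876) = 1/((-60 + (-87)**2) + 9876) = 1/((-60 + 7569) + 9876) = 1/(7509 + 9876) = 1/17385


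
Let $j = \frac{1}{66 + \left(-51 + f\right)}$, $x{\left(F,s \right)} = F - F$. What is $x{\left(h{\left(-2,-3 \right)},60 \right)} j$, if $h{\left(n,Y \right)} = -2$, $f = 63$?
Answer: $0$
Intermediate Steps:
$x{\left(F,s \right)} = 0$
$j = \frac{1}{78}$ ($j = \frac{1}{66 + \left(-51 + 63\right)} = \frac{1}{66 + 12} = \frac{1}{78} \approx 0.012821$)
$x{\left(h{\left(-2,-3 \right)},60 \right)} j = 0 \cdot \frac{1}{78} = 0$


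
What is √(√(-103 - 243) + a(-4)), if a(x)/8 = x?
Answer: √(-32 + I*√346) ≈ 1.5833 + 5.8742*I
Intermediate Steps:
a(x) = 8*x
√(√(-103 - 243) + a(-4)) = √(√(-103 - 243) + 8*(-4)) = √(√(-346) - 32) = √(I*√346 - 32) = √(-32 + I*√346)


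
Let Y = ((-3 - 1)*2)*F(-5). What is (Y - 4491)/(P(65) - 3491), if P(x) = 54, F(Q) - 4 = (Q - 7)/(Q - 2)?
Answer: 31757/24059 ≈ 1.3200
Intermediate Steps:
F(Q) = 4 + (-7 + Q)/(-2 + Q) (F(Q) = 4 + (Q - 7)/(Q - 2) = 4 + (-7 + Q)/(-2 + Q))
Y = -320/7 (Y = ((-3 - 1)*2)*(5*(-3 - 5)/(-2 - 5)) = (-4*2)*(5*(-8)/(-7)) = -40*(-1)*(-8)/7 = -8*40/7 = -320/7 ≈ -45.714)
(Y - 4491)/(P(65) - 3491) = (-320/7 - 4491)/(54 - 3491) = -31757/7/(-3437) = -31757/7*(-1/3437) = 31757/24059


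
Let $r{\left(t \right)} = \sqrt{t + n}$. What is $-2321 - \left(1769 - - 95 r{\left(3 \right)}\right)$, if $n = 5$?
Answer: $-4090 - 190 \sqrt{2} \approx -4358.7$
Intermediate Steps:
$r{\left(t \right)} = \sqrt{5 + t}$ ($r{\left(t \right)} = \sqrt{t + 5} = \sqrt{5 + t}$)
$-2321 - \left(1769 - - 95 r{\left(3 \right)}\right) = -2321 - \left(1769 - - 95 \sqrt{5 + 3}\right) = -2321 - \left(1769 - - 95 \sqrt{8}\right) = -2321 - \left(1769 - - 95 \cdot 2 \sqrt{2}\right) = -2321 - \left(1769 - - 190 \sqrt{2}\right) = -2321 - \left(1769 + 190 \sqrt{2}\right) = -4090 - 190 \sqrt{2}$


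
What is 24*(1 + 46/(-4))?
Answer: -252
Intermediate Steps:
24*(1 + 46/(-4)) = 24*(1 + 46*(-¼)) = 24*(1 - 23/2) = 24*(-21/2) = -252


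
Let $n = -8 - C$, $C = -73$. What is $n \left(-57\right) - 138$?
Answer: $-3843$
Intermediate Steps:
$n = 65$ ($n = -8 - -73 = -8 + 73 = 65$)
$n \left(-57\right) - 138 = 65 \left(-57\right) - 138 = -3705 - 138 = -3843$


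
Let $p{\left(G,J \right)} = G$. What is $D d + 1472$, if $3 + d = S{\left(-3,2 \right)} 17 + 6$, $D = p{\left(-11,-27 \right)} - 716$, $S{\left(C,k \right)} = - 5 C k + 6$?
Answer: $-445633$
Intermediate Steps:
$S{\left(C,k \right)} = 6 - 5 C k$ ($S{\left(C,k \right)} = - 5 C k + 6 = 6 - 5 C k$)
$D = -727$ ($D = -11 - 716 = -727$)
$d = 615$ ($d = -3 + \left(\left(6 - \left(-15\right) 2\right) 17 + 6\right) = -3 + \left(\left(6 + 30\right) 17 + 6\right) = -3 + \left(36 \cdot 17 + 6\right) = -3 + \left(612 + 6\right) = -3 + 618 = 615$)
$D d + 1472 = \left(-727\right) 615 + 1472 = -447105 + 1472 = -445633$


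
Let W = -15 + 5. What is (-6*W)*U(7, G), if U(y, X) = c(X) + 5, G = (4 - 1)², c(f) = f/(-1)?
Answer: -240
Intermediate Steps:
c(f) = -f (c(f) = f*(-1) = -f)
G = 9 (G = 3² = 9)
W = -10
U(y, X) = 5 - X (U(y, X) = -X + 5 = 5 - X)
(-6*W)*U(7, G) = (-6*(-10))*(5 - 1*9) = 60*(5 - 9) = 60*(-4) = -240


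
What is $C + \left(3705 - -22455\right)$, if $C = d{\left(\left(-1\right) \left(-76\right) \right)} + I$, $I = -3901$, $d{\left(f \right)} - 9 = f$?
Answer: $22344$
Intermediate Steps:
$d{\left(f \right)} = 9 + f$
$C = -3816$ ($C = \left(9 - -76\right) - 3901 = \left(9 + 76\right) - 3901 = 85 - 3901 = -3816$)
$C + \left(3705 - -22455\right) = -3816 + \left(3705 - -22455\right) = -3816 + \left(3705 + 22455\right) = -3816 + 26160 = 22344$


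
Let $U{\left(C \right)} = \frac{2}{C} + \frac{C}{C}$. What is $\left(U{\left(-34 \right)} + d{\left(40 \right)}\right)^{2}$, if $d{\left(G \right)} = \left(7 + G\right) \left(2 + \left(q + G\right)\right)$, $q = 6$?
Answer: $\frac{1472103424}{289} \approx 5.0938 \cdot 10^{6}$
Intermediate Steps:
$d{\left(G \right)} = \left(7 + G\right) \left(8 + G\right)$ ($d{\left(G \right)} = \left(7 + G\right) \left(2 + \left(6 + G\right)\right) = \left(7 + G\right) \left(8 + G\right)$)
$U{\left(C \right)} = 1 + \frac{2}{C}$ ($U{\left(C \right)} = \frac{2}{C} + 1 = 1 + \frac{2}{C}$)
$\left(U{\left(-34 \right)} + d{\left(40 \right)}\right)^{2} = \left(\frac{2 - 34}{-34} + \left(56 + 40^{2} + 15 \cdot 40\right)\right)^{2} = \left(\left(- \frac{1}{34}\right) \left(-32\right) + \left(56 + 1600 + 600\right)\right)^{2} = \left(\frac{16}{17} + 2256\right)^{2} = \left(\frac{38368}{17}\right)^{2} = \frac{1472103424}{289}$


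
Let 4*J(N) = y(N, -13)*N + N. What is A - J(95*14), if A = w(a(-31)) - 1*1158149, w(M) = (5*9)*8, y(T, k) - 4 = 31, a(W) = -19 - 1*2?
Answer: -1169759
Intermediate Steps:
a(W) = -21 (a(W) = -19 - 2 = -21)
y(T, k) = 35 (y(T, k) = 4 + 31 = 35)
J(N) = 9*N (J(N) = (35*N + N)/4 = (36*N)/4 = 9*N)
w(M) = 360 (w(M) = 45*8 = 360)
A = -1157789 (A = 360 - 1*1158149 = 360 - 1158149 = -1157789)
A - J(95*14) = -1157789 - 9*95*14 = -1157789 - 9*1330 = -1157789 - 1*11970 = -1157789 - 11970 = -1169759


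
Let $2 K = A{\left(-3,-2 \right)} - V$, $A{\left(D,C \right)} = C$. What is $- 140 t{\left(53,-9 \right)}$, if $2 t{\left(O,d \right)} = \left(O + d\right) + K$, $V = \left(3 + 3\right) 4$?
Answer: $-2170$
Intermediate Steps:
$V = 24$ ($V = 6 \cdot 4 = 24$)
$K = -13$ ($K = \frac{-2 - 24}{2} = \frac{1}{2} \left(-26\right) = -13$)
$t{\left(O,d \right)} = - \frac{13}{2} + \frac{O}{2} + \frac{d}{2}$ ($t{\left(O,d \right)} = \frac{\left(O + d\right) - 13}{2} = \frac{-13 + O + d}{2} = - \frac{13}{2} + \frac{O}{2} + \frac{d}{2}$)
$- 140 t{\left(53,-9 \right)} = - 140 \left(- \frac{13}{2} + \frac{1}{2} \cdot 53 + \frac{1}{2} \left(-9\right)\right) = - 140 \left(- \frac{13}{2} + \frac{53}{2} - \frac{9}{2}\right) = \left(-140\right) \frac{31}{2} = -2170$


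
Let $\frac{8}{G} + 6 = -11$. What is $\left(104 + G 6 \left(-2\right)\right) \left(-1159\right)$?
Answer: $- \frac{2160376}{17} \approx -1.2708 \cdot 10^{5}$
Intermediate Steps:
$G = - \frac{8}{17}$ ($G = \frac{8}{-6 - 11} = \frac{8}{-17} = 8 \left(- \frac{1}{17}\right) = - \frac{8}{17} \approx -0.47059$)
$\left(104 + G 6 \left(-2\right)\right) \left(-1159\right) = \left(104 + \left(- \frac{8}{17}\right) 6 \left(-2\right)\right) \left(-1159\right) = \left(104 - - \frac{96}{17}\right) \left(-1159\right) = \left(104 + \frac{96}{17}\right) \left(-1159\right) = \frac{1864}{17} \left(-1159\right) = - \frac{2160376}{17}$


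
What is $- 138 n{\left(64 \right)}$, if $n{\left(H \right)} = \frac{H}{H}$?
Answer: $-138$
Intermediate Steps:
$n{\left(H \right)} = 1$
$- 138 n{\left(64 \right)} = \left(-138\right) 1 = -138$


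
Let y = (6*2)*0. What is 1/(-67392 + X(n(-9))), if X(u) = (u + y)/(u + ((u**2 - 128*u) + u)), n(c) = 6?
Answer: -120/8087041 ≈ -1.4839e-5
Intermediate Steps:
y = 0 (y = 12*0 = 0)
X(u) = u/(u**2 - 126*u) (X(u) = (u + 0)/(u + ((u**2 - 128*u) + u)) = u/(u + (u**2 - 127*u)) = u/(u**2 - 126*u))
1/(-67392 + X(n(-9))) = 1/(-67392 + 1/(-126 + 6)) = 1/(-67392 + 1/(-120)) = 1/(-67392 - 1/120) = 1/(-8087041/120) = -120/8087041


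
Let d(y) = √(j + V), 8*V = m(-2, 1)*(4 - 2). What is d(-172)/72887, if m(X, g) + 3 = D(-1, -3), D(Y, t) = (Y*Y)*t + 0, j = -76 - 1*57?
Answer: I*√538/145774 ≈ 0.00015912*I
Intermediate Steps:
j = -133 (j = -76 - 57 = -133)
D(Y, t) = t*Y² (D(Y, t) = Y²*t + 0 = t*Y² + 0 = t*Y²)
m(X, g) = -6 (m(X, g) = -3 - 3*(-1)² = -3 - 3*1 = -3 - 3 = -6)
V = -3/2 (V = (-6*(4 - 2))/8 = (-6*2)/8 = (⅛)*(-12) = -3/2 ≈ -1.5000)
d(y) = I*√538/2 (d(y) = √(-133 - 3/2) = √(-269/2) = I*√538/2)
d(-172)/72887 = (I*√538/2)/72887 = (I*√538/2)*(1/72887) = I*√538/145774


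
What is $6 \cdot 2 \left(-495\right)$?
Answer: $-5940$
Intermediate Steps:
$6 \cdot 2 \left(-495\right) = 12 \left(-495\right) = -5940$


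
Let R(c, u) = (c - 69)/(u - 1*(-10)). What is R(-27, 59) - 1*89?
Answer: -2079/23 ≈ -90.391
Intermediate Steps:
R(c, u) = (-69 + c)/(10 + u) (R(c, u) = (-69 + c)/(u + 10) = (-69 + c)/(10 + u))
R(-27, 59) - 1*89 = (-69 - 27)/(10 + 59) - 1*89 = -96/69 - 89 = (1/69)*(-96) - 89 = -32/23 - 89 = -2079/23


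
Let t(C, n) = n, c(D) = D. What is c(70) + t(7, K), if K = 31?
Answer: 101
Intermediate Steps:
c(70) + t(7, K) = 70 + 31 = 101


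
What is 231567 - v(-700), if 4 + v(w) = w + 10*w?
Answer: 239271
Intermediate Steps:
v(w) = -4 + 11*w (v(w) = -4 + (w + 10*w) = -4 + 11*w)
231567 - v(-700) = 231567 - (-4 + 11*(-700)) = 231567 - (-4 - 7700) = 231567 - 1*(-7704) = 231567 + 7704 = 239271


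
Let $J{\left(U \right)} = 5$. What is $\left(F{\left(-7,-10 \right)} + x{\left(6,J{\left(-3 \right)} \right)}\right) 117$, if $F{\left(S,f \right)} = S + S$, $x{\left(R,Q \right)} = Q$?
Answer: $-1053$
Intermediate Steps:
$F{\left(S,f \right)} = 2 S$
$\left(F{\left(-7,-10 \right)} + x{\left(6,J{\left(-3 \right)} \right)}\right) 117 = \left(2 \left(-7\right) + 5\right) 117 = \left(-14 + 5\right) 117 = \left(-9\right) 117 = -1053$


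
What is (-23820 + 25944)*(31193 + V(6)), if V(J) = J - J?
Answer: 66253932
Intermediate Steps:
V(J) = 0
(-23820 + 25944)*(31193 + V(6)) = (-23820 + 25944)*(31193 + 0) = 2124*31193 = 66253932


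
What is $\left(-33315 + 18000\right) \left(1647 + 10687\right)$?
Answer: $-188895210$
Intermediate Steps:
$\left(-33315 + 18000\right) \left(1647 + 10687\right) = \left(-15315\right) 12334 = -188895210$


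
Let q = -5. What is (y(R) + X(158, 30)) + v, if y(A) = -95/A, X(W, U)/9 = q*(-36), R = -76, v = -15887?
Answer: -57063/4 ≈ -14266.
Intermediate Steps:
X(W, U) = 1620 (X(W, U) = 9*(-5*(-36)) = 9*180 = 1620)
(y(R) + X(158, 30)) + v = (-95/(-76) + 1620) - 15887 = (-95*(-1/76) + 1620) - 15887 = (5/4 + 1620) - 15887 = 6485/4 - 15887 = -57063/4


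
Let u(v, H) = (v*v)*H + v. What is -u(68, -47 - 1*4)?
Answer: 235756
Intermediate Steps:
u(v, H) = v + H*v**2 (u(v, H) = v**2*H + v = H*v**2 + v = v + H*v**2)
-u(68, -47 - 1*4) = -68*(1 + (-47 - 1*4)*68) = -68*(1 + (-47 - 4)*68) = -68*(1 - 51*68) = -68*(1 - 3468) = -68*(-3467) = -1*(-235756) = 235756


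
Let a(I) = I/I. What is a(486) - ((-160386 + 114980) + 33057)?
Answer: 12350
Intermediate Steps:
a(I) = 1
a(486) - ((-160386 + 114980) + 33057) = 1 - ((-160386 + 114980) + 33057) = 1 - (-45406 + 33057) = 1 - 1*(-12349) = 1 + 12349 = 12350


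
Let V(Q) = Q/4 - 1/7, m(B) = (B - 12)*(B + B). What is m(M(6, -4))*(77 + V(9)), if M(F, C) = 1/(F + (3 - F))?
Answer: -11075/18 ≈ -615.28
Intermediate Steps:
M(F, C) = ⅓ (M(F, C) = 1/3 = ⅓)
m(B) = 2*B*(-12 + B) (m(B) = (-12 + B)*(2*B) = 2*B*(-12 + B))
V(Q) = -⅐ + Q/4 (V(Q) = Q*(¼) - 1*⅐ = Q/4 - ⅐ = -⅐ + Q/4)
m(M(6, -4))*(77 + V(9)) = (2*(⅓)*(-12 + ⅓))*(77 + (-⅐ + (¼)*9)) = (2*(⅓)*(-35/3))*(77 + (-⅐ + 9/4)) = -70*(77 + 59/28)/9 = -70/9*2215/28 = -11075/18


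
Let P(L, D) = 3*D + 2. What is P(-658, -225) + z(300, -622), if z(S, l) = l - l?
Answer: -673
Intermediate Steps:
z(S, l) = 0
P(L, D) = 2 + 3*D
P(-658, -225) + z(300, -622) = (2 + 3*(-225)) + 0 = (2 - 675) + 0 = -673 + 0 = -673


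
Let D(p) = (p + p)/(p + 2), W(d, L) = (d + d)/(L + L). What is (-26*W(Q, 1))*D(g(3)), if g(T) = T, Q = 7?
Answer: -1092/5 ≈ -218.40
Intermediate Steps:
W(d, L) = d/L (W(d, L) = (2*d)/((2*L)) = (2*d)*(1/(2*L)) = d/L)
D(p) = 2*p/(2 + p) (D(p) = (2*p)/(2 + p) = 2*p/(2 + p))
(-26*W(Q, 1))*D(g(3)) = (-182/1)*(2*3/(2 + 3)) = (-182)*(2*3/5) = (-26*7)*(2*3*(1/5)) = -182*6/5 = -1092/5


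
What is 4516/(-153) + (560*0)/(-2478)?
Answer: -4516/153 ≈ -29.516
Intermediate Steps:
4516/(-153) + (560*0)/(-2478) = 4516*(-1/153) + 0*(-1/2478) = -4516/153 + 0 = -4516/153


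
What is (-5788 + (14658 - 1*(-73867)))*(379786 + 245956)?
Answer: 51772015854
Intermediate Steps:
(-5788 + (14658 - 1*(-73867)))*(379786 + 245956) = (-5788 + (14658 + 73867))*625742 = (-5788 + 88525)*625742 = 82737*625742 = 51772015854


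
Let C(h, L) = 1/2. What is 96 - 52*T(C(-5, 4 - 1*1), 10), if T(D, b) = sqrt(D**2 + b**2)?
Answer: 96 - 26*sqrt(401) ≈ -424.65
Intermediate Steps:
C(h, L) = 1/2
96 - 52*T(C(-5, 4 - 1*1), 10) = 96 - 52*sqrt((1/2)**2 + 10**2) = 96 - 52*sqrt(1/4 + 100) = 96 - 26*sqrt(401)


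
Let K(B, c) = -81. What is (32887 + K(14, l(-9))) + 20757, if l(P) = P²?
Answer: 53563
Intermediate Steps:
(32887 + K(14, l(-9))) + 20757 = (32887 - 81) + 20757 = 32806 + 20757 = 53563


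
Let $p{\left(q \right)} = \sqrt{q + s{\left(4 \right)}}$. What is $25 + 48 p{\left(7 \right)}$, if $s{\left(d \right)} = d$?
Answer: $25 + 48 \sqrt{11} \approx 184.2$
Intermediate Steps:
$p{\left(q \right)} = \sqrt{4 + q}$ ($p{\left(q \right)} = \sqrt{q + 4} = \sqrt{4 + q}$)
$25 + 48 p{\left(7 \right)} = 25 + 48 \sqrt{4 + 7} = 25 + 48 \sqrt{11}$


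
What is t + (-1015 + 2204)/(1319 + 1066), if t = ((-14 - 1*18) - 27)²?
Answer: 8303374/2385 ≈ 3481.5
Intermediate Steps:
t = 3481 (t = ((-14 - 18) - 27)² = (-32 - 27)² = (-59)² = 3481)
t + (-1015 + 2204)/(1319 + 1066) = 3481 + (-1015 + 2204)/(1319 + 1066) = 3481 + 1189/2385 = 8303374/2385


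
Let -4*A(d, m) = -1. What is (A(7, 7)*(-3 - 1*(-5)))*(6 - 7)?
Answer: -½ ≈ -0.50000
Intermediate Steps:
A(d, m) = ¼ (A(d, m) = -¼*(-1) = ¼)
(A(7, 7)*(-3 - 1*(-5)))*(6 - 7) = ((-3 - 1*(-5))/4)*(6 - 7) = ((-3 + 5)/4)*(-1) = ((¼)*2)*(-1) = (½)*(-1) = -½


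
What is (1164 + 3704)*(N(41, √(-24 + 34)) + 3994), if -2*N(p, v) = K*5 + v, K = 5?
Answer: 19381942 - 2434*√10 ≈ 1.9374e+7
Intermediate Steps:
N(p, v) = -25/2 - v/2 (N(p, v) = -(5*5 + v)/2 = -(25 + v)/2 = -25/2 - v/2)
(1164 + 3704)*(N(41, √(-24 + 34)) + 3994) = (1164 + 3704)*((-25/2 - √(-24 + 34)/2) + 3994) = 4868*((-25/2 - √10/2) + 3994) = 4868*(7963/2 - √10/2) = 19381942 - 2434*√10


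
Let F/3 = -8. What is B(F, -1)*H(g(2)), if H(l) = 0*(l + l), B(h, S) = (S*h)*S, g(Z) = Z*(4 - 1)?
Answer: 0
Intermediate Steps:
F = -24 (F = 3*(-8) = -24)
g(Z) = 3*Z (g(Z) = Z*3 = 3*Z)
B(h, S) = h*S²
H(l) = 0 (H(l) = 0*(2*l) = 0)
B(F, -1)*H(g(2)) = -24*(-1)²*0 = -24*1*0 = -24*0 = 0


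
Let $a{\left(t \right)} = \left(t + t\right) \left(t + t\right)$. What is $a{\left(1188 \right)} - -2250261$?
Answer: $7895637$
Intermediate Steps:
$a{\left(t \right)} = 4 t^{2}$ ($a{\left(t \right)} = 2 t 2 t = 4 t^{2}$)
$a{\left(1188 \right)} - -2250261 = 4 \cdot 1188^{2} - -2250261 = 4 \cdot 1411344 + 2250261 = 5645376 + 2250261 = 7895637$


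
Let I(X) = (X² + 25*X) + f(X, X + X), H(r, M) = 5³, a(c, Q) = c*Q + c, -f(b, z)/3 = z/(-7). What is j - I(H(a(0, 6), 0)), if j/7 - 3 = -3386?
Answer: -297767/7 ≈ -42538.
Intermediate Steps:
f(b, z) = 3*z/7 (f(b, z) = -3*z/(-7) = -3*z*(-1)/7 = -(-3)*z/7 = 3*z/7)
a(c, Q) = c + Q*c (a(c, Q) = Q*c + c = c + Q*c)
H(r, M) = 125
I(X) = X² + 181*X/7 (I(X) = (X² + 25*X) + 3*(X + X)/7 = (X² + 25*X) + 3*(2*X)/7 = (X² + 25*X) + 6*X/7 = X² + 181*X/7)
j = -23681 (j = 21 + 7*(-3386) = 21 - 23702 = -23681)
j - I(H(a(0, 6), 0)) = -23681 - 125*(181 + 7*125)/7 = -23681 - 125*(181 + 875)/7 = -23681 - 125*1056/7 = -23681 - 1*132000/7 = -23681 - 132000/7 = -297767/7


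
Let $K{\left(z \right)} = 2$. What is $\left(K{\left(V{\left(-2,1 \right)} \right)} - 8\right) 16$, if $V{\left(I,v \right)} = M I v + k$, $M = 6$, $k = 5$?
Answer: $-96$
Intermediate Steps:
$V{\left(I,v \right)} = 5 + 6 I v$ ($V{\left(I,v \right)} = 6 I v + 5 = 5 + 6 I v$)
$\left(K{\left(V{\left(-2,1 \right)} \right)} - 8\right) 16 = \left(2 - 8\right) 16 = \left(-6\right) 16 = -96$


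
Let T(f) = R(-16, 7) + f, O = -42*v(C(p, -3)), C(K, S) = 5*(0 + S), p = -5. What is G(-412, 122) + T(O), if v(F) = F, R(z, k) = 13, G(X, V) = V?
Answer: 765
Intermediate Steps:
C(K, S) = 5*S
O = 630 (O = -210*(-3) = -42*(-15) = 630)
T(f) = 13 + f
G(-412, 122) + T(O) = 122 + (13 + 630) = 122 + 643 = 765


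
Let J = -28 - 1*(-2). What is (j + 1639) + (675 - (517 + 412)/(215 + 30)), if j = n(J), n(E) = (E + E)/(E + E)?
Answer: 566246/245 ≈ 2311.2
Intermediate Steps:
J = -26 (J = -28 + 2 = -26)
n(E) = 1 (n(E) = (2*E)/((2*E)) = (2*E)*(1/(2*E)) = 1)
j = 1
(j + 1639) + (675 - (517 + 412)/(215 + 30)) = (1 + 1639) + (675 - (517 + 412)/(215 + 30)) = 1640 + (675 - 929/245) = 1640 + 164446/245 = 566246/245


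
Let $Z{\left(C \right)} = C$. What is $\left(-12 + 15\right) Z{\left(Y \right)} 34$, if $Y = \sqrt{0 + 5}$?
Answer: $102 \sqrt{5} \approx 228.08$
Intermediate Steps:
$Y = \sqrt{5} \approx 2.2361$
$\left(-12 + 15\right) Z{\left(Y \right)} 34 = \left(-12 + 15\right) \sqrt{5} \cdot 34 = 3 \sqrt{5} \cdot 34 = 102 \sqrt{5}$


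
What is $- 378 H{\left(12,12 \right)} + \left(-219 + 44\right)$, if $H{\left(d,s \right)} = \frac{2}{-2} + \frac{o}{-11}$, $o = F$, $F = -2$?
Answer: $\frac{1477}{11} \approx 134.27$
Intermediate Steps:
$o = -2$
$H{\left(d,s \right)} = - \frac{9}{11}$ ($H{\left(d,s \right)} = \frac{2}{-2} - \frac{2}{-11} = 2 \left(- \frac{1}{2}\right) - - \frac{2}{11} = -1 + \frac{2}{11} = - \frac{9}{11}$)
$- 378 H{\left(12,12 \right)} + \left(-219 + 44\right) = \left(-378\right) \left(- \frac{9}{11}\right) + \left(-219 + 44\right) = \frac{3402}{11} - 175 = \frac{1477}{11}$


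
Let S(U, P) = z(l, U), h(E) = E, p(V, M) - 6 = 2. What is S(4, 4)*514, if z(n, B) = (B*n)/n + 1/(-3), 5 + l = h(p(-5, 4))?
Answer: 5654/3 ≈ 1884.7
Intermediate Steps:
p(V, M) = 8 (p(V, M) = 6 + 2 = 8)
l = 3 (l = -5 + 8 = 3)
z(n, B) = -⅓ + B (z(n, B) = B + 1*(-⅓) = B - ⅓ = -⅓ + B)
S(U, P) = -⅓ + U
S(4, 4)*514 = (-⅓ + 4)*514 = (11/3)*514 = 5654/3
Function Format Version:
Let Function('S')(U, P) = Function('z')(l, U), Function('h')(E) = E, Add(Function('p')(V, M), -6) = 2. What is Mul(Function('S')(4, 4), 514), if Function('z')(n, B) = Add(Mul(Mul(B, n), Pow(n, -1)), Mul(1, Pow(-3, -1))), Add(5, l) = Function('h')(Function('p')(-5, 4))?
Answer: Rational(5654, 3) ≈ 1884.7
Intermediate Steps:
Function('p')(V, M) = 8 (Function('p')(V, M) = Add(6, 2) = 8)
l = 3 (l = Add(-5, 8) = 3)
Function('z')(n, B) = Add(Rational(-1, 3), B) (Function('z')(n, B) = Add(B, Mul(1, Rational(-1, 3))) = Add(B, Rational(-1, 3)) = Add(Rational(-1, 3), B))
Function('S')(U, P) = Add(Rational(-1, 3), U)
Mul(Function('S')(4, 4), 514) = Mul(Add(Rational(-1, 3), 4), 514) = Mul(Rational(11, 3), 514) = Rational(5654, 3)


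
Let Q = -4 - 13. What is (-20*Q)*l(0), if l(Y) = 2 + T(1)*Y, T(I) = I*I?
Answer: 680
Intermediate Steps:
T(I) = I²
l(Y) = 2 + Y (l(Y) = 2 + 1²*Y = 2 + 1*Y = 2 + Y)
Q = -17
(-20*Q)*l(0) = (-20*(-17))*(2 + 0) = 340*2 = 680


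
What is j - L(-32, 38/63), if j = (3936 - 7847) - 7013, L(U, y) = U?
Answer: -10892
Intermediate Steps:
j = -10924 (j = -3911 - 7013 = -10924)
j - L(-32, 38/63) = -10924 - 1*(-32) = -10924 + 32 = -10892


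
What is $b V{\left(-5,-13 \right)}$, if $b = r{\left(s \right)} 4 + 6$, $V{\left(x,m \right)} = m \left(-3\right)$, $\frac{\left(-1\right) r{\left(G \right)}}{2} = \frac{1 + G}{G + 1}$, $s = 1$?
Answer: $-78$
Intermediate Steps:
$r{\left(G \right)} = -2$ ($r{\left(G \right)} = - 2 \frac{1 + G}{G + 1} = - 2 \frac{1 + G}{1 + G} = \left(-2\right) 1 = -2$)
$V{\left(x,m \right)} = - 3 m$
$b = -2$ ($b = \left(-2\right) 4 + 6 = -8 + 6 = -2$)
$b V{\left(-5,-13 \right)} = - 2 \left(\left(-3\right) \left(-13\right)\right) = \left(-2\right) 39 = -78$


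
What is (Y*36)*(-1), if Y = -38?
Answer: 1368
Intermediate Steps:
(Y*36)*(-1) = -38*36*(-1) = -1368*(-1) = 1368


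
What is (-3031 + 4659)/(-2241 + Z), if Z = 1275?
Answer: -814/483 ≈ -1.6853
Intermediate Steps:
(-3031 + 4659)/(-2241 + Z) = (-3031 + 4659)/(-2241 + 1275) = 1628/(-966) = 1628*(-1/966) = -814/483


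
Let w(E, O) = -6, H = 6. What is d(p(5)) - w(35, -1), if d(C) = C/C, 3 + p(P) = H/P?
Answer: 7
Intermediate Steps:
p(P) = -3 + 6/P
d(C) = 1
d(p(5)) - w(35, -1) = 1 - 1*(-6) = 1 + 6 = 7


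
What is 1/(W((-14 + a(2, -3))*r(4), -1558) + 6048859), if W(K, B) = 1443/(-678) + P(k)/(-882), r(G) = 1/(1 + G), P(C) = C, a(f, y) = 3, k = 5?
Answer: 49833/301432684204 ≈ 1.6532e-7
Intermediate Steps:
W(K, B) = -106343/49833 (W(K, B) = 1443/(-678) + 5/(-882) = 1443*(-1/678) + 5*(-1/882) = -481/226 - 5/882 = -106343/49833)
1/(W((-14 + a(2, -3))*r(4), -1558) + 6048859) = 1/(-106343/49833 + 6048859) = 1/(301432684204/49833) = 49833/301432684204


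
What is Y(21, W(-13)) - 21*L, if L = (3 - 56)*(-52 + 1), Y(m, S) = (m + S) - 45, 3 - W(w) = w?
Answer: -56771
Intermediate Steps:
W(w) = 3 - w
Y(m, S) = -45 + S + m (Y(m, S) = (S + m) - 45 = -45 + S + m)
L = 2703 (L = -53*(-51) = 2703)
Y(21, W(-13)) - 21*L = (-45 + (3 - 1*(-13)) + 21) - 21*2703 = (-45 + (3 + 13) + 21) - 56763 = (-45 + 16 + 21) - 56763 = -8 - 56763 = -56771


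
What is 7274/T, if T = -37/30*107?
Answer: -218220/3959 ≈ -55.120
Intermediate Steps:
T = -3959/30 (T = -37*1/30*107 = -37/30*107 = -3959/30 ≈ -131.97)
7274/T = 7274/(-3959/30) = 7274*(-30/3959) = -218220/3959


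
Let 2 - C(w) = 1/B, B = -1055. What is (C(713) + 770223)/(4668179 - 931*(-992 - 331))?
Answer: 203146844/1556096515 ≈ 0.13055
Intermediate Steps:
C(w) = 2111/1055 (C(w) = 2 - 1/(-1055) = 2 - 1*(-1/1055) = 2 + 1/1055 = 2111/1055)
(C(713) + 770223)/(4668179 - 931*(-992 - 331)) = (2111/1055 + 770223)/(4668179 - 931*(-992 - 331)) = 812587376/(1055*(4668179 - 931*(-1323))) = 812587376/(1055*(4668179 + 1231713)) = (812587376/1055)/5899892 = (812587376/1055)*(1/5899892) = 203146844/1556096515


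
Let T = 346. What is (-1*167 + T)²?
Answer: 32041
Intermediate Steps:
(-1*167 + T)² = (-1*167 + 346)² = (-167 + 346)² = 179² = 32041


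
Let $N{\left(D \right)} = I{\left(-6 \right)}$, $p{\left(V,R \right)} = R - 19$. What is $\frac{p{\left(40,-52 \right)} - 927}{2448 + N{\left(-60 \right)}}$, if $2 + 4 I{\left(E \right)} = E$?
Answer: $- \frac{499}{1223} \approx -0.40801$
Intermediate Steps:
$p{\left(V,R \right)} = -19 + R$
$I{\left(E \right)} = - \frac{1}{2} + \frac{E}{4}$
$N{\left(D \right)} = -2$ ($N{\left(D \right)} = - \frac{1}{2} + \frac{1}{4} \left(-6\right) = - \frac{1}{2} - \frac{3}{2} = -2$)
$\frac{p{\left(40,-52 \right)} - 927}{2448 + N{\left(-60 \right)}} = \frac{\left(-19 - 52\right) - 927}{2448 - 2} = \frac{-71 - 927}{2446} = \left(-998\right) \frac{1}{2446} = - \frac{499}{1223}$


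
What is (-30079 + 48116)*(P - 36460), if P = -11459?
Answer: -864315003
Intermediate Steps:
(-30079 + 48116)*(P - 36460) = (-30079 + 48116)*(-11459 - 36460) = 18037*(-47919) = -864315003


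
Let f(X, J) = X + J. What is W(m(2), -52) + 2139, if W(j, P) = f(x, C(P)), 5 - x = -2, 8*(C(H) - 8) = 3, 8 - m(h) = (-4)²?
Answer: 17235/8 ≈ 2154.4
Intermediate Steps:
m(h) = -8 (m(h) = 8 - 1*(-4)² = 8 - 1*16 = 8 - 16 = -8)
C(H) = 67/8 (C(H) = 8 + (⅛)*3 = 8 + 3/8 = 67/8)
x = 7 (x = 5 - 1*(-2) = 5 + 2 = 7)
f(X, J) = J + X
W(j, P) = 123/8 (W(j, P) = 67/8 + 7 = 123/8)
W(m(2), -52) + 2139 = 123/8 + 2139 = 17235/8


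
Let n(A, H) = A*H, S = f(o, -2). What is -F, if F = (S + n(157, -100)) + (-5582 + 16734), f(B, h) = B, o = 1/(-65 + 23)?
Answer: 191017/42 ≈ 4548.0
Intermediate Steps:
o = -1/42 (o = 1/(-42) = -1/42 ≈ -0.023810)
S = -1/42 ≈ -0.023810
F = -191017/42 (F = (-1/42 + 157*(-100)) + (-5582 + 16734) = (-1/42 - 15700) + 11152 = -659401/42 + 11152 = -191017/42 ≈ -4548.0)
-F = -1*(-191017/42) = 191017/42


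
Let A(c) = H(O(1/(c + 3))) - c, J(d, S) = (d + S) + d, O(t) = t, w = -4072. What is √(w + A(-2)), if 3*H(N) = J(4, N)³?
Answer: I*√3827 ≈ 61.863*I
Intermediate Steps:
J(d, S) = S + 2*d (J(d, S) = (S + d) + d = S + 2*d)
H(N) = (8 + N)³/3 (H(N) = (N + 2*4)³/3 = (N + 8)³/3 = (8 + N)³/3)
A(c) = -c + (8 + 1/(3 + c))³/3 (A(c) = (8 + 1/(c + 3))³/3 - c = (8 + 1/(3 + c))³/3 - c = -c + (8 + 1/(3 + c))³/3)
√(w + A(-2)) = √(-4072 + (-1*(-2) + (25 + 8*(-2))³/(3*(3 - 2)³))) = √(-4072 + (2 + (⅓)*(25 - 16)³/1³)) = √(-4072 + (2 + (⅓)*1*9³)) = √(-4072 + (2 + (⅓)*1*729)) = √(-4072 + (2 + 243)) = √(-4072 + 245) = √(-3827) = I*√3827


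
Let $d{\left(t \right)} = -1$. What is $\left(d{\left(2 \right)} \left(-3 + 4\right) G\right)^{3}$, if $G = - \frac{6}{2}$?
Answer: $27$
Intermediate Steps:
$G = -3$ ($G = \left(-6\right) \frac{1}{2} = -3$)
$\left(d{\left(2 \right)} \left(-3 + 4\right) G\right)^{3} = \left(- (-3 + 4) \left(-3\right)\right)^{3} = \left(\left(-1\right) 1 \left(-3\right)\right)^{3} = \left(\left(-1\right) \left(-3\right)\right)^{3} = 3^{3} = 27$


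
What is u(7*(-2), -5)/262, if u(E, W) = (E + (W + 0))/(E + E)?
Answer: 19/7336 ≈ 0.0025900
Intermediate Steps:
u(E, W) = (E + W)/(2*E) (u(E, W) = (E + W)/((2*E)) = (E + W)*(1/(2*E)) = (E + W)/(2*E))
u(7*(-2), -5)/262 = ((7*(-2) - 5)/(2*((7*(-2)))))/262 = ((1/2)*(-14 - 5)/(-14))*(1/262) = ((1/2)*(-1/14)*(-19))*(1/262) = (19/28)*(1/262) = 19/7336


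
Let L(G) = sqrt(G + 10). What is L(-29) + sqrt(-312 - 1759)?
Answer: I*(sqrt(19) + sqrt(2071)) ≈ 49.867*I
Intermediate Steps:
L(G) = sqrt(10 + G)
L(-29) + sqrt(-312 - 1759) = sqrt(10 - 29) + sqrt(-312 - 1759) = sqrt(-19) + sqrt(-2071) = I*sqrt(19) + I*sqrt(2071)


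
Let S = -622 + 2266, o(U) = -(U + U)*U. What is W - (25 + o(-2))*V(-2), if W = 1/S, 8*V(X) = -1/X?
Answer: -6983/6576 ≈ -1.0619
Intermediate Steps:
o(U) = -2*U² (o(U) = -2*U*U = -2*U²)
S = 1644
V(X) = -1/(8*X) (V(X) = (-1/X)/8 = -1/(8*X))
W = 1/1644 ≈ 0.00060827
W - (25 + o(-2))*V(-2) = 1/1644 - (25 - 2*(-2)²)*(-⅛/(-2)) = 1/1644 - (25 - 2*4)*(-⅛*(-½)) = 1/1644 - (25 - 8)/16 = 1/1644 - 17/16 = -6983/6576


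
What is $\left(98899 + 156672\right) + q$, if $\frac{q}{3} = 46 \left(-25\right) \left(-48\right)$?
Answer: $421171$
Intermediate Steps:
$q = 165600$ ($q = 3 \cdot 46 \left(-25\right) \left(-48\right) = 3 \left(\left(-1150\right) \left(-48\right)\right) = 3 \cdot 55200 = 165600$)
$\left(98899 + 156672\right) + q = \left(98899 + 156672\right) + 165600 = 255571 + 165600 = 421171$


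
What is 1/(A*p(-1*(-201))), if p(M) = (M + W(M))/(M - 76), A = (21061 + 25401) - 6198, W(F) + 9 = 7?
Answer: 125/8012536 ≈ 1.5601e-5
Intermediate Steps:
W(F) = -2 (W(F) = -9 + 7 = -2)
A = 40264 (A = 46462 - 6198 = 40264)
p(M) = (-2 + M)/(-76 + M) (p(M) = (M - 2)/(M - 76) = (-2 + M)/(-76 + M))
1/(A*p(-1*(-201))) = 1/(40264*(((-2 - 1*(-201))/(-76 - 1*(-201))))) = 1/(40264*(((-2 + 201)/(-76 + 201)))) = 1/(40264*((199/125))) = 1/(40264*(((1/125)*199))) = 1/(40264*(199/125)) = (1/40264)*(125/199) = 125/8012536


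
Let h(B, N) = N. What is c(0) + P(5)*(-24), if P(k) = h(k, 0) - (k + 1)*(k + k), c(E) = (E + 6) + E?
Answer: 1446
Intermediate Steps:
c(E) = 6 + 2*E (c(E) = (6 + E) + E = 6 + 2*E)
P(k) = -2*k*(1 + k) (P(k) = 0 - (k + 1)*(k + k) = 0 - (1 + k)*2*k = 0 - 2*k*(1 + k) = -2*k*(1 + k))
c(0) + P(5)*(-24) = (6 + 2*0) + (2*5*(-1 - 1*5))*(-24) = (6 + 0) + (2*5*(-1 - 5))*(-24) = 6 + (2*5*(-6))*(-24) = 6 - 60*(-24) = 6 + 1440 = 1446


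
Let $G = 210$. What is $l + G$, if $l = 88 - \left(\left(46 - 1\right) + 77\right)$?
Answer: $176$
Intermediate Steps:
$l = -34$ ($l = 88 - \left(45 + 77\right) = 88 - 122 = -34$)
$l + G = -34 + 210 = 176$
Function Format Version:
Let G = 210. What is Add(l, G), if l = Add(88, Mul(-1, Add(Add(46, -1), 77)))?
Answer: 176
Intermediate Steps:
l = -34 (l = Add(88, Mul(-1, Add(45, 77))) = Add(88, Mul(-1, 122)) = Add(88, -122) = -34)
Add(l, G) = Add(-34, 210) = 176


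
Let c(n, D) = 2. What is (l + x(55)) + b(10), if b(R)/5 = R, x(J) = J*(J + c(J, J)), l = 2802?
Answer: 5987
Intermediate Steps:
x(J) = J*(2 + J) (x(J) = J*(J + 2) = J*(2 + J))
b(R) = 5*R
(l + x(55)) + b(10) = (2802 + 55*(2 + 55)) + 5*10 = (2802 + 55*57) + 50 = (2802 + 3135) + 50 = 5937 + 50 = 5987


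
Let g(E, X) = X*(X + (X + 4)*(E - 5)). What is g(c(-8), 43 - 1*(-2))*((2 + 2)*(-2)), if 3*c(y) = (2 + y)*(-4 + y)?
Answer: -351360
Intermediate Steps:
c(y) = (-4 + y)*(2 + y)/3 (c(y) = ((2 + y)*(-4 + y))/3 = ((-4 + y)*(2 + y))/3 = (-4 + y)*(2 + y)/3)
g(E, X) = X*(X + (-5 + E)*(4 + X)) (g(E, X) = X*(X + (4 + X)*(-5 + E)) = X*(X + (-5 + E)*(4 + X)))
g(c(-8), 43 - 1*(-2))*((2 + 2)*(-2)) = ((43 - 1*(-2))*(-20 - 4*(43 - 1*(-2)) + 4*(-8/3 - ⅔*(-8) + (⅓)*(-8)²) + (-8/3 - ⅔*(-8) + (⅓)*(-8)²)*(43 - 1*(-2))))*((2 + 2)*(-2)) = ((43 + 2)*(-20 - 4*(43 + 2) + 4*(-8/3 + 16/3 + (⅓)*64) + (-8/3 + 16/3 + (⅓)*64)*(43 + 2)))*(4*(-2)) = (45*(-20 - 4*45 + 4*(-8/3 + 16/3 + 64/3) + (-8/3 + 16/3 + 64/3)*45))*(-8) = (45*(-20 - 180 + 4*24 + 24*45))*(-8) = (45*(-20 - 180 + 96 + 1080))*(-8) = (45*976)*(-8) = 43920*(-8) = -351360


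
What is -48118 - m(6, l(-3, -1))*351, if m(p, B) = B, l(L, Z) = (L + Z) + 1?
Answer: -47065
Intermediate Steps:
l(L, Z) = 1 + L + Z
-48118 - m(6, l(-3, -1))*351 = -48118 - (1 - 3 - 1)*351 = -48118 - (-3)*351 = -48118 - 1*(-1053) = -48118 + 1053 = -47065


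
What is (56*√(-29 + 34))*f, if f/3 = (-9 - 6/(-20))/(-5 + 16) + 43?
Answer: 390012*√5/55 ≈ 15856.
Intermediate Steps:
f = 13929/110 (f = 3*((-9 - 6/(-20))/(-5 + 16) + 43) = 3*((-9 - 6*(-1/20))/11 + 43) = 3*((-9 + 3/10)*(1/11) + 43) = 3*(-87/10*1/11 + 43) = 3*(-87/110 + 43) = 3*(4643/110) = 13929/110 ≈ 126.63)
(56*√(-29 + 34))*f = (56*√(-29 + 34))*(13929/110) = (56*√5)*(13929/110) = 390012*√5/55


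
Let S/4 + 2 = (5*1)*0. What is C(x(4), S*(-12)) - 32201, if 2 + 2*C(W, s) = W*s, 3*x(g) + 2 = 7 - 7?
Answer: -32234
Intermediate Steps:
x(g) = -⅔ (x(g) = -⅔ + (7 - 7)/3 = -⅔ + (⅓)*0 = -⅔ + 0 = -⅔)
S = -8 (S = -8 + 4*((5*1)*0) = -8 + 4*(5*0) = -8 + 4*0 = -8 + 0 = -8)
C(W, s) = -1 + W*s/2 (C(W, s) = -1 + (W*s)/2 = -1 + W*s/2)
C(x(4), S*(-12)) - 32201 = (-1 + (½)*(-⅔)*(-8*(-12))) - 32201 = (-1 + (½)*(-⅔)*96) - 32201 = (-1 - 32) - 32201 = -33 - 32201 = -32234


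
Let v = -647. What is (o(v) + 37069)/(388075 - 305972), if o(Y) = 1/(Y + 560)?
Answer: 3225002/7142961 ≈ 0.45149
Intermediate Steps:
o(Y) = 1/(560 + Y)
(o(v) + 37069)/(388075 - 305972) = (1/(560 - 647) + 37069)/(388075 - 305972) = (1/(-87) + 37069)/82103 = (-1/87 + 37069)*(1/82103) = (3225002/87)*(1/82103) = 3225002/7142961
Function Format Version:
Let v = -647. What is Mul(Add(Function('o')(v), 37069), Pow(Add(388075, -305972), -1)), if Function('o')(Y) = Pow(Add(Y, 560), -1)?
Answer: Rational(3225002, 7142961) ≈ 0.45149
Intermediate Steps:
Function('o')(Y) = Pow(Add(560, Y), -1)
Mul(Add(Function('o')(v), 37069), Pow(Add(388075, -305972), -1)) = Mul(Add(Pow(Add(560, -647), -1), 37069), Pow(Add(388075, -305972), -1)) = Mul(Add(Pow(-87, -1), 37069), Pow(82103, -1)) = Mul(Add(Rational(-1, 87), 37069), Rational(1, 82103)) = Mul(Rational(3225002, 87), Rational(1, 82103)) = Rational(3225002, 7142961)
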